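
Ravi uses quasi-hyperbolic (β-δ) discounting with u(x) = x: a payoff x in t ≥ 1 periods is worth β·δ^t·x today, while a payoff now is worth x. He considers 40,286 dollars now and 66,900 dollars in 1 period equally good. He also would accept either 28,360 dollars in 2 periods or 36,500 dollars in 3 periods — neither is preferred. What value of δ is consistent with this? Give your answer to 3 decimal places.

δ ≈ 0.777

From the later pair, β·δ^2·28360 = β·δ^3·36500; dividing through, δ = 28360/36500 = 0.77699.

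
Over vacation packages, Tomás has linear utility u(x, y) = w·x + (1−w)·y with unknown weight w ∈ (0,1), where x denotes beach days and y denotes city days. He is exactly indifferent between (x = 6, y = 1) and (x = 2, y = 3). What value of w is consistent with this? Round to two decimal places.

w = 0.33

u(6,1) = u(2,3) means w·6 + (1−w)·1 = w·2 + (1−w)·3.
w·(6−2) = (1−w)·(3−1), i.e. w·4 = (1−w)·2.
The marginal rate of substitution is 2/4, so w = 2/(4+2) = 0.33.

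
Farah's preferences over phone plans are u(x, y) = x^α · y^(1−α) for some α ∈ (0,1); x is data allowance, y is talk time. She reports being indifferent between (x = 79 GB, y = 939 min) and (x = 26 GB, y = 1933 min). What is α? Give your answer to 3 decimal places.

The Cobb–Douglas utilities coincide, so 79^α·939^(1−α) = 26^α·1933^(1−α).
Rearrange to (79/26)^α = (1933/939)^(1−α) and take logs: α·1.111351 = (1−α)·0.722013.
Thus α·(1.833364) = 0.722013, so α = 0.722013/1.833364 ≈ 0.394.

α ≈ 0.394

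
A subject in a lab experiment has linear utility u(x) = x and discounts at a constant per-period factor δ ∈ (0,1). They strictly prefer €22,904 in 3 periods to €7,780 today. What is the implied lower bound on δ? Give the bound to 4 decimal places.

δ > 0.6977

Under u(x) = x this choice says 7780 < δ^3·22904.
Dividing by 22904: δ^3 > 0.33968. Both sides are positive, so the cube root keeps the direction.
δ > 0.33968^(1/3) = 0.6977.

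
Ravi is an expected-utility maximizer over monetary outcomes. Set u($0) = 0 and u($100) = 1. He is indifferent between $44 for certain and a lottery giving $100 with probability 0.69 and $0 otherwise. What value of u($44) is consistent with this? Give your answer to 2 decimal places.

u($44) equals the lottery's expected utility: 0.69·1 + 0.31·0 = 0.69.

0.69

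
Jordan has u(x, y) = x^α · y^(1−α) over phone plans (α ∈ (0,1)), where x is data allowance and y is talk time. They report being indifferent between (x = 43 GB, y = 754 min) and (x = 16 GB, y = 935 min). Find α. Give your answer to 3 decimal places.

Indifference: 43^α · 754^(1−α) = 16^α · 935^(1−α).
Rearrange to (43/16)^α = (935/754)^(1−α) and take logs: α·0.988611 = (1−α)·0.215154.
With A = 0.988611 and B = 0.215154: α·A = (1−α)·B, so α = B/(A+B) = 0.215154/1.203765 ≈ 0.179.

α ≈ 0.179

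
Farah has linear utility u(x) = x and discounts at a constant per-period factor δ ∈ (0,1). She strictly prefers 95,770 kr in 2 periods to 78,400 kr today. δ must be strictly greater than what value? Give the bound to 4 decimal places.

The preference means 78400 < δ^2·95770.
So δ^2 > 78400/95770 = 0.81863; taking the square root of both positive sides preserves the inequality.
δ > (78400/95770)^(1/2) ≈ 0.9048.

δ > 0.9048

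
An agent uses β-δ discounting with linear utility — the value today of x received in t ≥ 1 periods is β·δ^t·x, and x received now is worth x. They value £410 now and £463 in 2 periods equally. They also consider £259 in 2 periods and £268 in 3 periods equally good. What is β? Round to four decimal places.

β ≈ 0.9481

Both payoffs in the second observation are in the future, so β drops out: δ^2·259 = δ^3·268 ⇒ δ = 259/268 = 0.96642.
Substituting δ into 410 = β·δ^2·463: β = 410/(432.425) ≈ 0.9481.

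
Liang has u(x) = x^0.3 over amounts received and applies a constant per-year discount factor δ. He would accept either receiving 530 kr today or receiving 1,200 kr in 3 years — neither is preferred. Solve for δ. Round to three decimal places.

δ ≈ 0.922

The payoff in 3 years is discounted by δ^3, so u(530) = δ^3·u(1200) and δ^3 = u(530)/u(1200).
Since u(x) = x^0.3, δ^3 = (530/1200)^0.3 = 0.44167^0.3 = 0.78258.
So δ = 0.78258^(1/3) ≈ 0.922.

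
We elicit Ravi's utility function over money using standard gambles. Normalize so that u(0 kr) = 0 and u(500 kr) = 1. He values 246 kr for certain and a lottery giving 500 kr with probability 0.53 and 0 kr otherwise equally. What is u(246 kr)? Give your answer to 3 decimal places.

The indifference gives u(246 kr) = 0.53·u(500 kr) + 0.47·u(0 kr) = 0.53·1 + 0.47·0 = 0.53.

0.530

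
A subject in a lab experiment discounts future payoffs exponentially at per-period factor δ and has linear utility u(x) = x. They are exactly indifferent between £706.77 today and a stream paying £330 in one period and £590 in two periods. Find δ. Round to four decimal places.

The stream is worth 330δ + 590δ² today, so 330δ + 590δ² = 706.77.
That is, 590δ² + 330δ − 706.77 = 0, a quadratic in δ.
δ = (−330 + √(330² + 4·590·706.77)) / (2·590) = (−330 + √1776877.20) / 1180 ≈ 0.8500.

δ ≈ 0.8500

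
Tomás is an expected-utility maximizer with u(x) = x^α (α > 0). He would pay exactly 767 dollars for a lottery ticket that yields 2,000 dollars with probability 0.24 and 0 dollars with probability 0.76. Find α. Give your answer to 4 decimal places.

Since u(0) = 0, the lottery's EU is 0.24·2000^α.
Setting u(767) equal to that: 767^α = 0.24·2000^α ⇒ (767/2000)^α = 0.24.
Take logs: α = ln 0.24 / ln(767/2000) ≈ 1.489037.

α ≈ 1.4890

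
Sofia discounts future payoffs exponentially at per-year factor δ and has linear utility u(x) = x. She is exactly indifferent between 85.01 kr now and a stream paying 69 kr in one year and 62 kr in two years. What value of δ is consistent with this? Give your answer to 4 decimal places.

δ ≈ 0.7400

The stream is worth 69δ + 62δ² today, so 69δ + 62δ² = 85.01.
So 62δ² + 69δ − 85.01 = 0.
By the quadratic formula (taking the positive root), δ = (−69 + √25843.48) / 124 ≈ 0.7400.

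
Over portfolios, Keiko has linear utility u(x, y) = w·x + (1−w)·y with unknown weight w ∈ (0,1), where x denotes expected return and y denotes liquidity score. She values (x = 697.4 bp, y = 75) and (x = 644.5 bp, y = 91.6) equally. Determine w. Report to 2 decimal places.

w = 0.24

Equating utilities: w·697.4 + (1−w)·75 = w·644.5 + (1−w)·91.6.
Rearranging, 52.9·w − 16.6·(1−w) = 0.
So w/(1−w) = 16.6/52.9 = 0.3138, giving w = 16.6/(52.9+16.6) = 0.24.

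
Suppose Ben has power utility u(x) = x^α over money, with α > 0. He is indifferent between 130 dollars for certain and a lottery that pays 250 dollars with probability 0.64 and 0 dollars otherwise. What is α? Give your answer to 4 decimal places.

α ≈ 0.6825

EU(lottery) = 0.64·250^α + 0.36·0 = 0.64·250^α.
Indifference: 130^α = 0.64·250^α, so (130/250)^α = 0.64.
Taking logs: α·ln(130/250) = ln(0.64), so α = -0.4462871 / -0.6539265 ≈ 0.6825.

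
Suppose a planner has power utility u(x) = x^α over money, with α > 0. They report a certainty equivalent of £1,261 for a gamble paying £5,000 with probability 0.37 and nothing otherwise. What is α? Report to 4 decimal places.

α ≈ 0.7218

The lottery's expected utility is 0.37·u(5000) + 0.63·u(0) = 0.37·5000^α (since u(0) = 0 for α > 0).
Equating: 1261^α = 0.37·5000^α, i.e. 0.2522^α = 0.37.
Taking logs: α·ln(1261/5000) = ln(0.37), so α = -0.9942523 / -1.3775329 ≈ 0.7218.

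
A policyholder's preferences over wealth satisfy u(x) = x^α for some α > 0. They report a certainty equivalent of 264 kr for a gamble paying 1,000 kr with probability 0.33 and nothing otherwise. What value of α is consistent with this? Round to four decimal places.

The lottery's expected utility is 0.33·u(1000) + 0.67·u(0) = 0.33·1000^α (since u(0) = 0 for α > 0).
Indifference: 264^α = 0.33·1000^α, so (264/1000)^α = 0.33.
α = ln(0.33) / ln(264/1000) = -1.1086626/-1.3318062 ≈ 0.8325.

α ≈ 0.8325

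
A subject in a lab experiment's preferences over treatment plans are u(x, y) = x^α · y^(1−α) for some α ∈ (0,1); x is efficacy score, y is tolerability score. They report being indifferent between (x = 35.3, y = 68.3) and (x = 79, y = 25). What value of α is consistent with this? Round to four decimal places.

Indifference: 35.3^α · 68.3^(1−α) = 79^α · 25^(1−α).
Taking logs: α·ln 35.3 + (1−α)·ln 68.3 = α·ln 79 + (1−α)·ln 25, i.e. α·-0.8055649 = (1−α)·-1.0050339.
Thus α·(-1.8105988) = -1.0050339, so α = -1.0050339/-1.8105988 ≈ 0.5551.

α ≈ 0.5551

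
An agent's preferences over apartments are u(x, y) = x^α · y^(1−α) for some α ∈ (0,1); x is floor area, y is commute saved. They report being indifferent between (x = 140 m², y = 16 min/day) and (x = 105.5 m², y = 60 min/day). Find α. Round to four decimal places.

Indifference: 140^α · 16^(1−α) = 105.5^α · 60^(1−α).
Rearrange to (140/105.5)^α = (60/16)^(1−α) and take logs: α·0.2829315 = (1−α)·1.3217558.
With A = 0.2829315 and B = 1.3217558: α·A = (1−α)·B, so α = B/(A+B) = 1.3217558/1.6046873 ≈ 0.8237.

α ≈ 0.8237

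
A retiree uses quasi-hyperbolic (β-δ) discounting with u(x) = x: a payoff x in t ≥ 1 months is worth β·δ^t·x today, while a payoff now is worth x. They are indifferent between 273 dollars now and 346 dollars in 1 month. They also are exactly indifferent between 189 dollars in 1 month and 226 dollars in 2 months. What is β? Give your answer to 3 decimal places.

β ≈ 0.943

Both payoffs in the second observation are in the future, so β drops out: δ^1·189 = δ^2·226 ⇒ δ = 189/226 = 0.83628.
Now use the now-vs-future pair: 273 = β·δ·346 gives β = 273/(0.83628·346) ≈ 0.943.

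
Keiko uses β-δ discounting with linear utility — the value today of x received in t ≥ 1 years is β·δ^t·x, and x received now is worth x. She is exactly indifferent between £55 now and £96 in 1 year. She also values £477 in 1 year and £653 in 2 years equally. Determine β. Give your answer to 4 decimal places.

β ≈ 0.7843

The second indifference involves only future payoffs, so β cancels: β·δ^1·477 = β·δ^2·653, giving δ = 477/653 = 0.73047.
Substituting δ into 55 = β·δ·96: β = 55/(70.126) ≈ 0.7843.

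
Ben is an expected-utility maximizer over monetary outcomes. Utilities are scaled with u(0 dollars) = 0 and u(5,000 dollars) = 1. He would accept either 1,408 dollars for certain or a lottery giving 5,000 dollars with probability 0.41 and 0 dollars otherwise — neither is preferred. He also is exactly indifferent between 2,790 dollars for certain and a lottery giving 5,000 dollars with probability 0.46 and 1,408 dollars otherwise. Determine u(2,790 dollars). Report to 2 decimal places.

0.68

From the first indifference, u(1,408 dollars) = 0.41·u(5,000 dollars) + 0.59·u(0 dollars) = 0.41·1 + 0.59·0 = 0.41.
The second indifference gives u(2,790 dollars) = 0.46·u(5,000 dollars) + 0.54·u(1,408 dollars) = 0.46·1.00 + 0.54·0.41 = 0.6814.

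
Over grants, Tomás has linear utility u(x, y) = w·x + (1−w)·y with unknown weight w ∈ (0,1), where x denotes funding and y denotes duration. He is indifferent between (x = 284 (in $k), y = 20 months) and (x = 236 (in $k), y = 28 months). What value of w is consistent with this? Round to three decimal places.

w = 0.143

Indifference: w·284 + (1−w)·20 = w·236 + (1−w)·28.
Collecting terms: w·48 = (1−w)·8.
Hence w = 8/(48+8) = 8/56 = 0.143.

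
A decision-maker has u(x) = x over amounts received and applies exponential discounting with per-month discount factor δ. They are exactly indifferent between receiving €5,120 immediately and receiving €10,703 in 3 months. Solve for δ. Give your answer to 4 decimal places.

The payoff in 3 months is discounted by δ^3, so u(5120) = δ^3·u(10703) and δ^3 = u(5120)/u(10703).
With u(x) = x: δ^3 = 5120/10703 = 0.47837.
Taking the cube root: δ = 0.47837^(1/3) ≈ 0.7821.

δ ≈ 0.7821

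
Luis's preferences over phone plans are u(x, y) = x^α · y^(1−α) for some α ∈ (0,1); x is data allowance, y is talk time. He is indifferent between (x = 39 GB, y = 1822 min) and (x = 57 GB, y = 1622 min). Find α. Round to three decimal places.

Indifference: 39^α · 1822^(1−α) = 57^α · 1622^(1−α).
Rearrange to (39/57)^α = (1622/1822)^(1−α) and take logs: α·-0.379490 = (1−α)·-0.116275.
With A = -0.379490 and B = -0.116275: α·A = (1−α)·B, so α = B/(A+B) = -0.116275/-0.495765 ≈ 0.235.

α ≈ 0.235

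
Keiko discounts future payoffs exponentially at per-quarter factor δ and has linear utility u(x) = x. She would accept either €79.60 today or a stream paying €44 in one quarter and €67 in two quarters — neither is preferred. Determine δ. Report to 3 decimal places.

Equating present values: 79.60 = 44δ + 67δ².
Rearranged: 67δ² + 44δ − 79.60 = 0.
By the quadratic formula (taking the positive root), δ = (−44 + √23268.80) / 134 ≈ 0.810.

δ ≈ 0.810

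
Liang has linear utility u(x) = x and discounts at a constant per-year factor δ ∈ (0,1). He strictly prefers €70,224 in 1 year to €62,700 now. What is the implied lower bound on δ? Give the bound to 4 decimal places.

Under u(x) = x this choice says 62700 < δ·70224.
So δ > 62700/70224 = 0.89286.

δ > 0.8929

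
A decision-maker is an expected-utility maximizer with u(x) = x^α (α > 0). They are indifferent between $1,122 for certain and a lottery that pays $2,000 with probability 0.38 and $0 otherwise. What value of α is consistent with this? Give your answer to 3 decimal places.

α ≈ 1.674

The lottery's expected utility is 0.38·u(2000) + 0.62·u(0) = 0.38·2000^α (since u(0) = 0 for α > 0).
Equating: 1122^α = 0.38·2000^α, i.e. 0.5610^α = 0.38.
Taking logs: α·ln(1122/2000) = ln(0.38), so α = -0.967584 / -0.578034 ≈ 1.674.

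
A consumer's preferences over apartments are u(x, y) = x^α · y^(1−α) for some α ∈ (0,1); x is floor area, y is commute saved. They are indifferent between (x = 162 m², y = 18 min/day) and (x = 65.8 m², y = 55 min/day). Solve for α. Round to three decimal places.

α ≈ 0.554

Indifference: 162^α · 18^(1−α) = 65.8^α · 55^(1−α).
Rearrange to (162/65.8)^α = (55/18)^(1−α) and take logs: α·0.900976 = (1−α)·1.116961.
Thus α·(2.017937) = 1.116961, so α = 1.116961/2.017937 ≈ 0.554.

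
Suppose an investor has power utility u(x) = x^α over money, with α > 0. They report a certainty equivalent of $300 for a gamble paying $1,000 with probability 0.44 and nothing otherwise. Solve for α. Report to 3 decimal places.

EU(lottery) = 0.44·1000^α + 0.56·0 = 0.44·1000^α.
Setting u(300) equal to that: 300^α = 0.44·1000^α ⇒ (300/1000)^α = 0.44.
Take logs: α = ln 0.44 / ln(300/1000) ≈ 0.68189.

α ≈ 0.682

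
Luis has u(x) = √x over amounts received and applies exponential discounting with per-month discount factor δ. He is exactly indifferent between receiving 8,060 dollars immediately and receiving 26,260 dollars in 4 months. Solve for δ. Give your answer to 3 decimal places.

The payoff in 4 months is discounted by δ^4, so u(8060) = δ^4·u(26260) and δ^4 = u(8060)/u(26260).
With u(x) = √x: δ^4 = √8060/√26260 = √(8060/26260) = 0.55401.
So δ = 0.55401^(1/4) ≈ 0.863.

δ ≈ 0.863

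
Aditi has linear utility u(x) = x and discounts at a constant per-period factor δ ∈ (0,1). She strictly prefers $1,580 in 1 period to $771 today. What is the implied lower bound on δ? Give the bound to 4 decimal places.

The preference means 771 < δ·1580.
Dividing through by 1580 gives δ > 0.48797.

δ > 0.4880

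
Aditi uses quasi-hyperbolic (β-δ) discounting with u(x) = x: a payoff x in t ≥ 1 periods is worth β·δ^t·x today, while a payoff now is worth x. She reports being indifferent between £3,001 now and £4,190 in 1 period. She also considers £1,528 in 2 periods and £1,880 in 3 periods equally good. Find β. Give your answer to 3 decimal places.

The second indifference involves only future payoffs, so β cancels: β·δ^2·1528 = β·δ^3·1880, giving δ = 1528/1880 = 0.81277.
Now use the now-vs-future pair: 3001 = β·δ·4190 gives β = 3001/(0.81277·4190) ≈ 0.881.

β ≈ 0.881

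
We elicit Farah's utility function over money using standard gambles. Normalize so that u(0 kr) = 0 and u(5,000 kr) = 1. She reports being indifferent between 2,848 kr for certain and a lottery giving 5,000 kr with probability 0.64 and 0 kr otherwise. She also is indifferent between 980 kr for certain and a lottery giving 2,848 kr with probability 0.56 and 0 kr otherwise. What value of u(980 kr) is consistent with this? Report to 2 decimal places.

0.36

The first gamble pins u(2,848 kr): it must equal 0.64·1 + 0.36·0 = 0.64.
The second indifference gives u(980 kr) = 0.56·u(2,848 kr) + 0.44·u(0 kr) = 0.56·0.64 + 0.44·0.00 = 0.3584.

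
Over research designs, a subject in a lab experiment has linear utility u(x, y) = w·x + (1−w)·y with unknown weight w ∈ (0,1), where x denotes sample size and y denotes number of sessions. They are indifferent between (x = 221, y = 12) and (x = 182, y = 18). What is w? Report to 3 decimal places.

Equating utilities: w·221 + (1−w)·12 = w·182 + (1−w)·18.
Collecting terms: w·39 = (1−w)·6.
Hence w = 6/(39+6) = 6/45 = 0.133.

w = 0.133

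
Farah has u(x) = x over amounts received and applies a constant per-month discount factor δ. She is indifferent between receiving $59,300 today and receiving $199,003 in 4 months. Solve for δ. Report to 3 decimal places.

δ ≈ 0.739

The payoff in 4 months is discounted by δ^4, so u(59300) = δ^4·u(199003) and δ^4 = u(59300)/u(199003).
With u(x) = x: δ^4 = 59300/199003 = 0.29799.
So δ = 0.29799^(1/4) ≈ 0.739.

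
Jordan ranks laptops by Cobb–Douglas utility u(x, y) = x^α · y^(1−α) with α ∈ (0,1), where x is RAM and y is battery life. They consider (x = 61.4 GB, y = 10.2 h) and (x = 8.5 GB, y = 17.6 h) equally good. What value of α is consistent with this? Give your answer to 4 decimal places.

α ≈ 0.2162

The Cobb–Douglas utilities coincide, so 61.4^α·10.2^(1−α) = 8.5^α·17.6^(1−α).
Taking logs: α·ln 61.4 + (1−α)·ln 10.2 = α·ln 8.5 + (1−α)·ln 17.6, i.e. α·1.9773437 = (1−α)·0.5455112.
With A = 1.9773437 and B = 0.5455112: α·A = (1−α)·B, so α = B/(A+B) = 0.5455112/2.5228549 ≈ 0.2162.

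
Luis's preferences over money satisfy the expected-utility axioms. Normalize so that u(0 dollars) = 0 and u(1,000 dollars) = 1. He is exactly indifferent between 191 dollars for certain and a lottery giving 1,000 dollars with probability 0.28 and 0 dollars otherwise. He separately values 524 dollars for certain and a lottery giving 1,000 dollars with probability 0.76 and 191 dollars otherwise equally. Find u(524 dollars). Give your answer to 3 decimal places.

The first gamble pins u(191 dollars): it must equal 0.28·1 + 0.72·0 = 0.28.
The second indifference gives u(524 dollars) = 0.76·u(1,000 dollars) + 0.24·u(191 dollars) = 0.76·1.00 + 0.24·0.28 = 0.8272.

0.827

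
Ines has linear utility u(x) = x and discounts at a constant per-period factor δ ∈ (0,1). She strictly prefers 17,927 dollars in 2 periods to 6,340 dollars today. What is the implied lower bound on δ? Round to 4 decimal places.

The preference means 6340 < δ^2·17927.
So δ^2 > 6340/17927 = 0.35366; taking the square root of both positive sides preserves the inequality.
δ > (6340/17927)^(1/2) ≈ 0.5947.

δ > 0.5947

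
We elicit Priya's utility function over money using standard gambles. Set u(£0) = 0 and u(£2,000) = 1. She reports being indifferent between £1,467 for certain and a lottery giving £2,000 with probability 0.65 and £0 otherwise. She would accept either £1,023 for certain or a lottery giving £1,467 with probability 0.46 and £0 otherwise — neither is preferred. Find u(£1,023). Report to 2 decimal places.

The first gamble pins u(£1,467): it must equal 0.65·1 + 0.35·0 = 0.65.
Chaining: u(£1,023) = 0.46·0.65 + 0.54·0.00 = 0.2990.

0.30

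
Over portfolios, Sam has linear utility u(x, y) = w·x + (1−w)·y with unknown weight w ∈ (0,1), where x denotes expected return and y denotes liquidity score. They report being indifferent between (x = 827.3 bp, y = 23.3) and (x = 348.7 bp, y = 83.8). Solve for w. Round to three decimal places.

Indifference: w·827.3 + (1−w)·23.3 = w·348.7 + (1−w)·83.8.
Rearranging, 478.6·w − 60.5·(1−w) = 0.
The marginal rate of substitution is 60.5/478.6, so w = 60.5/(478.6+60.5) = 0.112.

w = 0.112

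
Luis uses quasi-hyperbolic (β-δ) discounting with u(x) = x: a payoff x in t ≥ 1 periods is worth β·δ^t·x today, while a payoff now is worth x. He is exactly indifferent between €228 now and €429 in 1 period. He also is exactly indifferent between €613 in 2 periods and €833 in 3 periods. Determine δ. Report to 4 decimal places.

The second indifference involves only future payoffs, so β cancels: β·δ^2·613 = β·δ^3·833, giving δ = 613/833 = 0.73589.

δ ≈ 0.7359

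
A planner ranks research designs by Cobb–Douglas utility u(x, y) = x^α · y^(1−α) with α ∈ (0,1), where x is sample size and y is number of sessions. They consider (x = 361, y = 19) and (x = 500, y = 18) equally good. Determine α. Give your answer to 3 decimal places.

The Cobb–Douglas utilities coincide, so 361^α·19^(1−α) = 500^α·18^(1−α).
(361/500)^α = (18/19)^(1−α); take logs: α·ln(361/500) = (1−α)·ln(18/19), i.e. α·-0.325730 = (1−α)·-0.054067.
So α/(1−α) = (-0.054067)/(-0.325730) = 0.165987, and α = 0.165987/1.165987 ≈ 0.142.

α ≈ 0.142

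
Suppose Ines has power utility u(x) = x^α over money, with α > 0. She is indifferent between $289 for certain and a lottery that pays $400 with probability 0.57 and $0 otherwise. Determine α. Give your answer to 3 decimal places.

EU(lottery) = 0.57·400^α + 0.43·0 = 0.57·400^α.
Setting u(289) equal to that: 289^α = 0.57·400^α ⇒ (289/400)^α = 0.57.
Taking logs: α·ln(289/400) = ln(0.57), so α = -0.562119 / -0.325038 ≈ 1.729.

α ≈ 1.729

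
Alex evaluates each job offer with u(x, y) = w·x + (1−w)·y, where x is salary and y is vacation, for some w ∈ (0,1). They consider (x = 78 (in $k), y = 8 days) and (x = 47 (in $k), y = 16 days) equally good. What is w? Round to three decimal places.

u(78,8) = u(47,16) means w·78 + (1−w)·8 = w·47 + (1−w)·16.
Rearranging, 31·w − 8·(1−w) = 0.
The marginal rate of substitution is 8/31, so w = 8/(31+8) = 0.205.

w = 0.205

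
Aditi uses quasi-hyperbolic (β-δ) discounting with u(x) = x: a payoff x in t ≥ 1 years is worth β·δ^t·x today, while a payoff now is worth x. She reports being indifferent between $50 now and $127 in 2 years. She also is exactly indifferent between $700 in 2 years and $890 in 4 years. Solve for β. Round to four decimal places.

The second indifference involves only future payoffs, so β cancels: β·δ^2·700 = β·δ^4·890, giving δ^2 = 700/890 = 0.78652, so δ = 0.88686.
Substituting δ into 50 = β·δ^2·127: β = 50/(99.888) ≈ 0.5006.

β ≈ 0.5006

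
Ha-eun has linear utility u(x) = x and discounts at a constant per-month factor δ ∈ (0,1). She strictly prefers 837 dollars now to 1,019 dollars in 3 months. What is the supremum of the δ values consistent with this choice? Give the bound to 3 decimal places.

Comparing present values: 837 > δ^3·1019.
So δ^3 < 837/1019 = 0.82139; taking the cube root of both positive sides preserves the inequality.
δ < (837/1019)^(1/3) ≈ 0.937.

δ < 0.937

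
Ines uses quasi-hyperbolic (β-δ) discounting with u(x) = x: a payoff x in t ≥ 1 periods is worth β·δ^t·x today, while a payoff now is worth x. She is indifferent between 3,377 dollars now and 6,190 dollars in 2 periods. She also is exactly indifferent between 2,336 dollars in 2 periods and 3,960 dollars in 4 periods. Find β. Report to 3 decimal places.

Both payoffs in the second observation are in the future, so β drops out: δ^2·2336 = δ^4·3960 ⇒ δ^2 = 2336/3960 = 0.58990, so δ = 0.76805.
Now use the now-vs-future pair: 3377 = β·δ^2·6190 gives β = 3377/(0.58990·6190) ≈ 0.925.

β ≈ 0.925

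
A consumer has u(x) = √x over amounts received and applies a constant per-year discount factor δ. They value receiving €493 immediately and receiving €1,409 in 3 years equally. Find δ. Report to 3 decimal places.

The payoff in 3 years is discounted by δ^3, so u(493) = δ^3·u(1409) and δ^3 = u(493)/u(1409).
Since u(x) = √x, δ^3 = √(493/1409) = 0.59152.
Hence δ = (0.59152)^(1/3) = 0.83944.

δ ≈ 0.839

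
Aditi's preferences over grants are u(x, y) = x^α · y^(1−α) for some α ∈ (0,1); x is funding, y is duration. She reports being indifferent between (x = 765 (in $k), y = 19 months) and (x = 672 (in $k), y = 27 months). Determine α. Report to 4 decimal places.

Indifference: 765^α · 19^(1−α) = 672^α · 27^(1−α).
(765/672)^α = (27/19)^(1−α); take logs: α·ln(765/672) = (1−α)·ln(27/19), i.e. α·0.1296175 = (1−α)·0.3513979.
With A = 0.1296175 and B = 0.3513979: α·A = (1−α)·B, so α = B/(A+B) = 0.3513979/0.4810154 ≈ 0.7305.

α ≈ 0.7305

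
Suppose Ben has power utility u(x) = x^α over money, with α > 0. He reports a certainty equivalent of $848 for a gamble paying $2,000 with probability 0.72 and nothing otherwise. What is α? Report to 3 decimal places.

The lottery's expected utility is 0.72·u(2000) + 0.28·u(0) = 0.72·2000^α (since u(0) = 0 for α > 0).
Indifference: 848^α = 0.72·2000^α, so (848/2000)^α = 0.72.
α = ln(0.72) / ln(848/2000) = -0.328504/-0.858022 ≈ 0.383.

α ≈ 0.383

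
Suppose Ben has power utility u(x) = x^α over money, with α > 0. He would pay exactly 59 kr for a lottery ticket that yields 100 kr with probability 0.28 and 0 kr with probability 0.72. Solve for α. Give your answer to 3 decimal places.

Since u(0) = 0, the lottery's EU is 0.28·100^α.
Indifference: 59^α = 0.28·100^α, so (59/100)^α = 0.28.
Taking logs: α·ln(59/100) = ln(0.28), so α = -1.272966 / -0.527633 ≈ 2.413.

α ≈ 2.413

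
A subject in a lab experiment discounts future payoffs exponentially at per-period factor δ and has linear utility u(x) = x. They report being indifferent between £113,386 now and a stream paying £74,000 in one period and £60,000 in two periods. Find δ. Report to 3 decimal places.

Present value of the stream is 74000·δ + 60000·δ². Indifference gives 74000δ + 60000δ² = 113386.
Rearranged: 60000δ² + 74000δ − 113386 = 0.
The positive root is δ = [−74000 + √(74000² + 4·60000·113386)] / (2·60000) = (−74000 + 180800.000)/120000 ≈ 0.890.

δ ≈ 0.890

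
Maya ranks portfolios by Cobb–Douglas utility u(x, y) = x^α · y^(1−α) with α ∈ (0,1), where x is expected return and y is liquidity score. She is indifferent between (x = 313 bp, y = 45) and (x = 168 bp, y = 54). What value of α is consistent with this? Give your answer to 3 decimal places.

Set the two utilities equal: 313^α·45^(1−α) = 168^α·54^(1−α).
Taking logs: α·ln 313 + (1−α)·ln 45 = α·ln 168 + (1−α)·ln 54, i.e. α·0.622239 = (1−α)·0.182322.
With A = 0.622239 and B = 0.182322: α·A = (1−α)·B, so α = B/(A+B) = 0.182322/0.804561 ≈ 0.227.

α ≈ 0.227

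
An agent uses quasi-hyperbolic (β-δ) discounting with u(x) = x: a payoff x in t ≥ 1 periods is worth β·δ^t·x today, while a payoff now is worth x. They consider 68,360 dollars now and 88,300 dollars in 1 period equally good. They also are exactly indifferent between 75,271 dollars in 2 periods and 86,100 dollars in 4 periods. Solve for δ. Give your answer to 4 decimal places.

Both payoffs in the second observation are in the future, so β drops out: δ^2·75271 = δ^4·86100 ⇒ δ^2 = 75271/86100 = 0.87423, so δ = 0.93500.

δ ≈ 0.9350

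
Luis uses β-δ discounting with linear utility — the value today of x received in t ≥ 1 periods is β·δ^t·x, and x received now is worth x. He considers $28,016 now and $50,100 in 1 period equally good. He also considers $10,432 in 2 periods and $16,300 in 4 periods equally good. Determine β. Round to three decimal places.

β ≈ 0.699

From the later pair, β·δ^2·10432 = β·δ^4·16300; dividing through, δ^2 = 10432/16300 = 0.64000, so δ = 0.80000.
The first indifference: 28016 = β·δ·50100, so β = 28016/(δ·50100) = 28016/(0.80000·50100) ≈ 0.699.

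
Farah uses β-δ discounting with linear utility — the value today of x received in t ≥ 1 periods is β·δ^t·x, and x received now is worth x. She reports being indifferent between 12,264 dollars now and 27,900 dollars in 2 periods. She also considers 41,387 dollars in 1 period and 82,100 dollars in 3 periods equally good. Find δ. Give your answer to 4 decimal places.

δ ≈ 0.7100

The second indifference involves only future payoffs, so β cancels: β·δ^1·41387 = β·δ^3·82100, giving δ^2 = 41387/82100 = 0.50410, so δ = 0.71000.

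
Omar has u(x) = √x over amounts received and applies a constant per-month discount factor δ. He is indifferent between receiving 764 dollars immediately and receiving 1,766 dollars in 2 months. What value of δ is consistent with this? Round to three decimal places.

The payoff in 2 months is discounted by δ^2, so u(764) = δ^2·u(1766) and δ^2 = u(764)/u(1766).
With u(x) = √x: δ^2 = √764/√1766 = √(764/1766) = 0.65774.
Hence δ = (0.65774)^(1/2) = 0.81101.

δ ≈ 0.811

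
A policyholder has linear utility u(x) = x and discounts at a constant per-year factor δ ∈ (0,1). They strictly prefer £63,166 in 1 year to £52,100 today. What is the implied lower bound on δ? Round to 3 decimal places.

δ > 0.825

Comparing present values: 52100 < δ·63166.
So δ > 52100/63166 = 0.82481.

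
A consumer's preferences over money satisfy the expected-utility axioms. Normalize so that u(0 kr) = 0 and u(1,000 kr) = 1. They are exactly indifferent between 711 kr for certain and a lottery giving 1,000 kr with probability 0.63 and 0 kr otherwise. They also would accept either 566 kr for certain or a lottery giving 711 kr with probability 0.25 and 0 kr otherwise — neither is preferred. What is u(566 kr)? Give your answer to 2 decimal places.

First, u(711 kr) = 0.63·u(1,000 kr) + 0.37·u(0 kr) = 0.63.
Chaining: u(566 kr) = 0.25·0.63 + 0.75·0.00 = 0.1575.

0.16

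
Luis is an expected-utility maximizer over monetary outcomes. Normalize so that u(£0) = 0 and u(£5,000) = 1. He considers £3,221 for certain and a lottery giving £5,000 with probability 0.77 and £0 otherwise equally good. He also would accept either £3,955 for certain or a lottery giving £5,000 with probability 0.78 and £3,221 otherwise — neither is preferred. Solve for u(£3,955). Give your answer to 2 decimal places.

0.95

The first gamble pins u(£3,221): it must equal 0.77·1 + 0.23·0 = 0.77.
Then u(£3,955) = 0.78·u(£5,000) + 0.22·u(£3,221) = 0.78·1.00 + 0.22·0.77 = 0.9494.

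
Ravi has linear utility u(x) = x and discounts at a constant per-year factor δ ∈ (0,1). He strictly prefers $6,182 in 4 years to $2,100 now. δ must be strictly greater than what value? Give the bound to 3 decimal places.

Comparing present values: 2100 < δ^4·6182.
Dividing by 6182: δ^4 > 0.33970. Both sides are positive, so the 4th root keeps the direction.
δ > (2100/6182)^(1/4) ≈ 0.763.

δ > 0.763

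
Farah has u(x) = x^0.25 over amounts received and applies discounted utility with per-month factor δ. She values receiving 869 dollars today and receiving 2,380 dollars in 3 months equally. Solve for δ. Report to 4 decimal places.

Equating discounted utilities: u(869) = δ^3·u(2380) ⇒ δ^3 = u(869)/u(2380).
Since u(x) = x^0.25, δ^3 = (869/2380)^0.25 = 0.36513^0.25 = 0.77734.
Hence δ = (0.77734)^(1/3) = 0.919469.

δ ≈ 0.9195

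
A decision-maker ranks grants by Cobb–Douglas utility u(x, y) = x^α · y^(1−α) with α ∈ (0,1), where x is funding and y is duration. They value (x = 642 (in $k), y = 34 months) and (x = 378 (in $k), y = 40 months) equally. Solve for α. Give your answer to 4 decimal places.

α ≈ 0.2348

Indifference: 642^α · 34^(1−α) = 378^α · 40^(1−α).
Taking logs: α·ln 642 + (1−α)·ln 34 = α·ln 378 + (1−α)·ln 40, i.e. α·0.5296941 = (1−α)·0.1625189.
So α/(1−α) = (0.1625189)/(0.5296941) = 0.3068165, and α = 0.3068165/1.3068165 ≈ 0.2348.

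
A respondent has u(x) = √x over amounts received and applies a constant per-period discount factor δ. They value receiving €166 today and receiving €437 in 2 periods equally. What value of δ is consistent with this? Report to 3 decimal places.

Equating discounted utilities: u(166) = δ^2·u(437) ⇒ δ^2 = u(166)/u(437).
With u(x) = √x: δ^2 = √166/√437 = √(166/437) = 0.61633.
So δ = 0.61633^(1/2) ≈ 0.785.

δ ≈ 0.785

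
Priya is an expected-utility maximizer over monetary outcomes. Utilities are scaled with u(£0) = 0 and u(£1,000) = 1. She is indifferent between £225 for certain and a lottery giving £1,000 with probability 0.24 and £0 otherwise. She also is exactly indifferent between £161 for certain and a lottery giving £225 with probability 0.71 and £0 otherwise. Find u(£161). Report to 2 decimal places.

First, u(£225) = 0.24·u(£1,000) + 0.76·u(£0) = 0.24.
Chaining: u(£161) = 0.71·0.24 + 0.29·0.00 = 0.1704.

0.17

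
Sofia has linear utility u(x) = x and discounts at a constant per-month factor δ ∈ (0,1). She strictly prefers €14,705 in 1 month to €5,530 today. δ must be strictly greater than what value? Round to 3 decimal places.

δ > 0.376

Under u(x) = x this choice says 5530 < δ·14705.
Dividing through by 14705 gives δ > 0.37606.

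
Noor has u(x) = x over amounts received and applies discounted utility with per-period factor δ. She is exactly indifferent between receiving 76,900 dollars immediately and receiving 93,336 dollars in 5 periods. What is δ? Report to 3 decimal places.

Equating discounted utilities: u(76900) = δ^5·u(93336) ⇒ δ^5 = u(76900)/u(93336).
With u(x) = x: δ^5 = 76900/93336 = 0.82391.
Hence δ = (0.82391)^(1/5) = 0.96200.

δ ≈ 0.962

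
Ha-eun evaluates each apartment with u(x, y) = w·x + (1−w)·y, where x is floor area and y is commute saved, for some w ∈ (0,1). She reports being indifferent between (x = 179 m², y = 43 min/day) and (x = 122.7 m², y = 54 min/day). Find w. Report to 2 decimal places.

w = 0.16

Equating utilities: w·179 + (1−w)·43 = w·122.7 + (1−w)·54.
Collecting terms: w·56.3 = (1−w)·11.
Hence w = 11/(56.3+11) = 11/67.3 = 0.16.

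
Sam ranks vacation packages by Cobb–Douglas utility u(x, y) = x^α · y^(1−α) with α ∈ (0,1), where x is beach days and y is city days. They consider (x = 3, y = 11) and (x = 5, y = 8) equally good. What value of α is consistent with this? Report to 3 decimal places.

Set the two utilities equal: 3^α·11^(1−α) = 5^α·8^(1−α).
Rearrange to (3/5)^α = (8/11)^(1−α) and take logs: α·-0.510826 = (1−α)·-0.318454.
With A = -0.510826 and B = -0.318454: α·A = (1−α)·B, so α = B/(A+B) = -0.318454/-0.829280 ≈ 0.384.

α ≈ 0.384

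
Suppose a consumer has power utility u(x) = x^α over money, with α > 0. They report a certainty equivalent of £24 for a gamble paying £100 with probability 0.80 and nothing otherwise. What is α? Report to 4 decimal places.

The lottery's expected utility is 0.80·u(100) + 0.20·u(0) = 0.80·100^α (since u(0) = 0 for α > 0).
Equating: 24^α = 0.80·100^α, i.e. 0.2400^α = 0.80.
Taking logs: α·ln(24/100) = ln(0.80), so α = -0.2231436 / -1.4271164 ≈ 0.1564.

α ≈ 0.1564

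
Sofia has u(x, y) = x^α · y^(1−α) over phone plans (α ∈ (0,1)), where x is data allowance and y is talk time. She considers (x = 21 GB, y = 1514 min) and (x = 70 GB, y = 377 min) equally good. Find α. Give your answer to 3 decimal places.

Indifference: 21^α · 1514^(1−α) = 70^α · 377^(1−α).
(21/70)^α = (377/1514)^(1−α); take logs: α·ln(21/70) = (1−α)·ln(377/1514), i.e. α·-1.203973 = (1−α)·-1.390265.
So α/(1−α) = (-1.390265)/(-1.203973) = 1.154731, and α = 1.154731/2.154731 ≈ 0.536.

α ≈ 0.536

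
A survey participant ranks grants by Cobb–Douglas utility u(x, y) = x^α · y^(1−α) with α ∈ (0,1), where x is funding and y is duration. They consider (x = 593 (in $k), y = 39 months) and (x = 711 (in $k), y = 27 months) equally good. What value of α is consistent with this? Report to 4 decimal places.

α ≈ 0.6696

The Cobb–Douglas utilities coincide, so 593^α·39^(1−α) = 711^α·27^(1−α).
(593/711)^α = (27/39)^(1−α); take logs: α·ln(593/711) = (1−α)·ln(27/39), i.e. α·-0.1814780 = (1−α)·-0.3677248.
Thus α·(-0.5492028) = -0.3677248, so α = -0.3677248/-0.5492028 ≈ 0.6696.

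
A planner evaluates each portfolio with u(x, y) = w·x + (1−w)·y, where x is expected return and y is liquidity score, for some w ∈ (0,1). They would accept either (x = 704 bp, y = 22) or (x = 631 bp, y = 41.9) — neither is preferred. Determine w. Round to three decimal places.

u(704,22) = u(631,41.9) means w·704 + (1−w)·22 = w·631 + (1−w)·41.9.
Rearranging, 73·w − 19.9·(1−w) = 0.
Hence w = 19.9/(73+19.9) = 19.9/92.9 = 0.214.

w = 0.214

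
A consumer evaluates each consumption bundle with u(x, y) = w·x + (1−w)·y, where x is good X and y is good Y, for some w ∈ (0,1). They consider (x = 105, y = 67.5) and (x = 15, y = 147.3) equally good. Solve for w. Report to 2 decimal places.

u(105,67.5) = u(15,147.3) means w·105 + (1−w)·67.5 = w·15 + (1−w)·147.3.
w·(105−15) = (1−w)·(147.3−67.5), i.e. w·90 = (1−w)·79.8.
Hence w = 79.8/(90+79.8) = 79.8/169.8 = 0.47.

w = 0.47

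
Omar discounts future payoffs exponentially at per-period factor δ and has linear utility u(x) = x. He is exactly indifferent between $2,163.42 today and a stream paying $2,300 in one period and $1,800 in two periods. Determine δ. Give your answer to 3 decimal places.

The stream is worth 2300δ + 1800δ² today, so 2300δ + 1800δ² = 2163.42.
Rearranged: 1800δ² + 2300δ − 2163.42 = 0.
δ = (−2300 + √(2300² + 4·1800·2163.42)) / (2·1800) = (−2300 + √20866624.00) / 3600 ≈ 0.630.

δ ≈ 0.630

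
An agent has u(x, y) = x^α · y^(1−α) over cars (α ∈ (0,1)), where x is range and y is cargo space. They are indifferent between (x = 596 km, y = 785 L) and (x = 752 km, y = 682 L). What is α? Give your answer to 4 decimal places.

α ≈ 0.3769

Indifference: 596^α · 785^(1−α) = 752^α · 682^(1−α).
(596/752)^α = (682/785)^(1−α); take logs: α·ln(596/752) = (1−α)·ln(682/785), i.e. α·-0.2324957 = (1−α)·-0.1406541.
So α/(1−α) = (-0.1406541)/(-0.2324957) = 0.6049751, and α = 0.6049751/1.6049751 ≈ 0.3769.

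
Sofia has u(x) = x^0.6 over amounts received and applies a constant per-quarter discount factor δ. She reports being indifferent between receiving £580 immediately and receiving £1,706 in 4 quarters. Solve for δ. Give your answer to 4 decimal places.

δ ≈ 0.8506

Indifference means u(580) = δ^4 · u(1706), so δ^4 = u(580)/u(1706).
With u(x) = x^0.6: δ^4 = 580^0.6/1706^0.6 = (580/1706)^0.6 = 0.52344.
Taking the 4th root: δ = 0.52344^(1/4) ≈ 0.8506.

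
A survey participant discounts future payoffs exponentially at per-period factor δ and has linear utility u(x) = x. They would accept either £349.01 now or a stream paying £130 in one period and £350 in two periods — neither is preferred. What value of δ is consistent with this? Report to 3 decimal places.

Present value of the stream is 130·δ + 350·δ². Indifference gives 130δ + 350δ² = 349.01.
Rearranged: 350δ² + 130δ − 349.01 = 0.
δ = (−130 + √(130² + 4·350·349.01)) / (2·350) = (−130 + √505514.00) / 700 ≈ 0.830.

δ ≈ 0.830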